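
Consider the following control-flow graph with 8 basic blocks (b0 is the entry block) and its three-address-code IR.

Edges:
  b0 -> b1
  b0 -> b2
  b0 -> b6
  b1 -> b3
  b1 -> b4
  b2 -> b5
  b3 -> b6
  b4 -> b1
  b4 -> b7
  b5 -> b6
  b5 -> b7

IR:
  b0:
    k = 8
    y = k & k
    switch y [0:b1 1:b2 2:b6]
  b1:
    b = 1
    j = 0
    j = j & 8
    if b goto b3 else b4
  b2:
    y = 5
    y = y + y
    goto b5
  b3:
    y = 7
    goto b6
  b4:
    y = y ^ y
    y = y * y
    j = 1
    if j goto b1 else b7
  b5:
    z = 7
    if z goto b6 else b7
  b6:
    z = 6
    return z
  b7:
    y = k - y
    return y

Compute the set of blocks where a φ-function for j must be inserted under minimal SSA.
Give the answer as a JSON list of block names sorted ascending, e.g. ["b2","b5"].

Answer: ["b1", "b6", "b7"]

Derivation:
idom tree: b1←b0 b2←b0 b3←b1 b4←b1 b5←b2 b6←b0 b7←b0
Join-block Dom:
  b1: preds {b0,b4}: {b0} ∩ {b0,b1,b4} = {b0}; idom=b0
  b6: preds {b0,b3,b5}: {b0} ∩ {b0,b1,b3} ∩ {b0,b2,b5} = {b0}; idom=b0
  b7: preds {b4,b5}: {b0,b1,b4} ∩ {b0,b2,b5} = {b0}; idom=b0

Frontier:
  b1←b0: walk · to b0
  b1←b4: walk b4→b1 to b0
  b6←b0: walk · to b0
  b6←b3: walk b3→b1 to b0
  b6←b5: walk b5→b2 to b0
  b7←b4: walk b4→b1 to b0
  b7←b5: walk b5→b2 to b0
  DF(b0)=∅
  DF(b1)={b1,b6,b7}
  DF(b2)={b6,b7}
  DF(b3)={b6}
  DF(b4)={b1,b7}
  DF(b5)={b6,b7}
  DF(b6)=∅
  DF(b7)=∅

φ for j: defs {b1,b4}
  DF⁺ = {b1,b6,b7}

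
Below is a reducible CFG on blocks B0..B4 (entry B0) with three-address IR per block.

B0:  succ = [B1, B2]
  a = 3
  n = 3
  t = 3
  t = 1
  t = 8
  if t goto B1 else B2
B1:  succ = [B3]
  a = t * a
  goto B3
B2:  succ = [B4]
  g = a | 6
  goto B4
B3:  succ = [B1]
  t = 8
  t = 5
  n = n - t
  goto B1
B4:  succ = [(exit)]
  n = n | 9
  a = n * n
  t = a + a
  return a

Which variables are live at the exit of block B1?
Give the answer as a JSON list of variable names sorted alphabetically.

Per-block:
  B0: def={a,n,t} ue=∅
  B1: def={a} ue={a,t}
  B2: def={g} ue={a}
  B3: def={n,t} ue={n}
  B4: def={a,n,t} ue={n}

Liveness:
  live B0: ∅→{a,n,t}
  live B1: {a,n,t}→{a,n}
  live B2: {a,n}→{n}
  live B3: {a,n}→{a,n,t}
  live B4: {n}→∅

live-out(B1) = ["a", "n"]

Answer: ["a", "n"]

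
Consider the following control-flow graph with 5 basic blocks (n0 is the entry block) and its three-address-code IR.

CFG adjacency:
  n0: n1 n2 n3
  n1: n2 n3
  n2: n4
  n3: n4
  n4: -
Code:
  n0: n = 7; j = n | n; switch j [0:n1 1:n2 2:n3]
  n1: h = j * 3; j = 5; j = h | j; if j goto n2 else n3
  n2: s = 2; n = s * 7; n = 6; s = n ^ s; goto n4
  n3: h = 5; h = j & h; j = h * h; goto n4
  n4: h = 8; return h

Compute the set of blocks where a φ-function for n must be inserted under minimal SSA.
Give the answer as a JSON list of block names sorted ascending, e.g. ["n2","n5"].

Answer: ["n4"]

Derivation:
idom tree: n1←n0 n2←n0 n3←n0 n4←n0
Dom∩ at merges:
  n2: preds {n0,n1}: {n0} ∩ {n0,n1} = {n0}; idom=n0
  n3: preds {n0,n1}: {n0} ∩ {n0,n1} = {n0}; idom=n0
  n4: preds {n2,n3}: {n0,n2} ∩ {n0,n3} = {n0}; idom=n0

DF walk-up:
  n2←n0: walk · to n0
  n2←n1: walk n1 to n0
  n3←n0: walk · to n0
  n3←n1: walk n1 to n0
  n4←n2: walk n2 to n0
  n4←n3: walk n3 to n0
  n0: DF=∅
  n1: DF={n2,n3}
  n2: DF={n4}
  n3: DF={n4}
  n4: DF=∅

φ for n: defs {n0,n2}
  DF⁺ = {n4}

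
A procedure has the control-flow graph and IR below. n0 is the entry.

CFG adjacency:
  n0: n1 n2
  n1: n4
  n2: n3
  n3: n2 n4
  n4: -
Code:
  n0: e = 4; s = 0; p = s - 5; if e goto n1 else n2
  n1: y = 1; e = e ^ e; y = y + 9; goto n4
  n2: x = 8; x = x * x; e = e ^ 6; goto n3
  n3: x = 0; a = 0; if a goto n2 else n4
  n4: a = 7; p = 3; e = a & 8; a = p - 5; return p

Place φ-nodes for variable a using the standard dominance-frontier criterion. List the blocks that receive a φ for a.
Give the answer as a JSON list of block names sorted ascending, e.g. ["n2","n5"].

Answer: ["n2", "n4"]

Working:
idom tree: n1←n0 n2←n0 n3←n2 n4←n0
Join-block Dom:
  n2: preds {n0,n3}: {n0} ∩ {n0,n2,n3} = {n0}; idom=n0
  n4: preds {n1,n3}: {n0,n1} ∩ {n0,n2,n3} = {n0}; idom=n0

Frontier:
  n2←n0: walk · to n0
  n2←n3: walk n3→n2 to n0
  n4←n1: walk n1 to n0
  n4←n3: walk n3→n2 to n0
  n0: DF=∅
  n1: DF={n4}
  n2: DF={n2,n4}
  n3: DF={n2,n4}
  n4: DF=∅

φ for a: defs {n3,n4}
  DF⁺ = {n2,n4}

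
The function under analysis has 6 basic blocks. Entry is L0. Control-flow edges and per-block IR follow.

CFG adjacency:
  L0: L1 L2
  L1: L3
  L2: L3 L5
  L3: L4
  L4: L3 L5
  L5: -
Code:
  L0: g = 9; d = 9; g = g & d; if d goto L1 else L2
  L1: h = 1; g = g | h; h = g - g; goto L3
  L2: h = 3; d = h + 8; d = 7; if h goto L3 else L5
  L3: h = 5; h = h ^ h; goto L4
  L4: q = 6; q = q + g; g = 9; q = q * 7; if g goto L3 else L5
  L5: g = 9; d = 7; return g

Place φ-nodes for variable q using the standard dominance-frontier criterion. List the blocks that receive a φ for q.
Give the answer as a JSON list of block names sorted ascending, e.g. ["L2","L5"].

idom tree: L1←L0 L2←L0 L3←L0 L4←L3 L5←L0
Dom at joins:
  L3: preds {L1,L2,L4}: {L0,L1} ∩ {L0,L2} ∩ {L0,L3,L4} = {L0}; idom=L0
  L5: preds {L2,L4}: {L0,L2} ∩ {L0,L3,L4} = {L0}; idom=L0

DF derivation:
  L3←L1: walk L1 to L0
  L3←L2: walk L2 to L0
  L3←L4: walk L4→L3 to L0
  L5←L2: walk L2 to L0
  L5←L4: walk L4→L3 to L0
  L0: DF=∅
  L1: DF={L3}
  L2: DF={L3,L5}
  L3: DF={L3,L5}
  L4: DF={L3,L5}
  L5: DF=∅

φ for q: defs {L4}
  DF⁺ = {L3,L5}

Answer: ["L3", "L5"]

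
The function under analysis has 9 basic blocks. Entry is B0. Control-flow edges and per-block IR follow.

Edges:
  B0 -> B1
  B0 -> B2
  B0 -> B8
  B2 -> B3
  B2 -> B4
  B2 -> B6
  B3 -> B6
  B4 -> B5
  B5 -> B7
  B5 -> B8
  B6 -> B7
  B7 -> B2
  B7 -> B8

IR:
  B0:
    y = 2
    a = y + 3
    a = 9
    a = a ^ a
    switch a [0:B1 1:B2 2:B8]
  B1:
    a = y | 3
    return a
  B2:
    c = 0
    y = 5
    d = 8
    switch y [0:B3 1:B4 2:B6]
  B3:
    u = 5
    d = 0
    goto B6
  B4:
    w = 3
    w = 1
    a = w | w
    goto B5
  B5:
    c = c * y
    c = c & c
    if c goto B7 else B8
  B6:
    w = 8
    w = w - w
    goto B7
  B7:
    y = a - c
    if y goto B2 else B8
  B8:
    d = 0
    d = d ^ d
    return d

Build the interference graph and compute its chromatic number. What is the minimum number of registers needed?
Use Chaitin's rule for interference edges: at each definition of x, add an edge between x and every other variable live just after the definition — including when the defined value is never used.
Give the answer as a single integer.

Answer: 4

Working:
Block summaries:
  B0: def={a,y} ue=∅
  B1: def={a} ue={y}
  B2: def={c,d,y} ue=∅
  B3: def={d,u} ue=∅
  B4: def={a,w} ue=∅
  B5: def={c} ue={c,y}
  B6: def={w} ue=∅
  B7: def={y} ue={a,c}
  B8: def={d} ue=∅

Live sets:
  B0: in=∅ out={a,y}
  B1: in={y} out=∅
  B2: in={a} out={a,c,y}
  B3: in={a,c} out={a,c}
  B4: in={c,y} out={a,c,y}
  B5: in={a,c,y} out={a,c}
  B6: in={a,c} out={a,c}
  B7: in={a,c} out={a}
  B8: in=∅ out=∅

Interfere edges:
  a: {c,d,u,w,y}
  c: {a,d,u,w,y}
  d: {a,c,y}
  u: {a,c}
  w: {a,c,y}
  y: {a,c,d,w}

Chromatic number:
  {a,c,d,y} pairwise interfere (4-clique) ⇒ χ ≥ 4
  assign a→R0 c→R1 d→R3 u→R2 w→R3 y→R2 — no edge inside a register ⇒ χ ≤ 4
  χ = 4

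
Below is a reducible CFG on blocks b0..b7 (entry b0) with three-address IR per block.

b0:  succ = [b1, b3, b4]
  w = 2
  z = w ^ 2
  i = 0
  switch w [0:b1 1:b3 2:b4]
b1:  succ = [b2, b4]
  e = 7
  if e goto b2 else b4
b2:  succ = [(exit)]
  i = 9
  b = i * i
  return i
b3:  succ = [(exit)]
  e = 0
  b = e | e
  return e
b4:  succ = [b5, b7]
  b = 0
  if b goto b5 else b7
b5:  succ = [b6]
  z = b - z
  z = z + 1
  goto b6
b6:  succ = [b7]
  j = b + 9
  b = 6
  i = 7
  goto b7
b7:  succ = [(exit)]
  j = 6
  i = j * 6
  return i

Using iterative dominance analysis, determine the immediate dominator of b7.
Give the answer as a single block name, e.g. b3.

Answer: b4

Working:
idom tree: b1←b0 b2←b1 b3←b0 b4←b0 b5←b4 b6←b5 b7←b4
Join-block Dom:
  b4: preds {b0,b1}: {b0} ∩ {b0,b1} = {b0}; idom=b0
  b7: preds {b4,b6}: {b0,b4} ∩ {b0,b4,b5,b6} = {b0,b4}; idom=b4

idom(b7) = b4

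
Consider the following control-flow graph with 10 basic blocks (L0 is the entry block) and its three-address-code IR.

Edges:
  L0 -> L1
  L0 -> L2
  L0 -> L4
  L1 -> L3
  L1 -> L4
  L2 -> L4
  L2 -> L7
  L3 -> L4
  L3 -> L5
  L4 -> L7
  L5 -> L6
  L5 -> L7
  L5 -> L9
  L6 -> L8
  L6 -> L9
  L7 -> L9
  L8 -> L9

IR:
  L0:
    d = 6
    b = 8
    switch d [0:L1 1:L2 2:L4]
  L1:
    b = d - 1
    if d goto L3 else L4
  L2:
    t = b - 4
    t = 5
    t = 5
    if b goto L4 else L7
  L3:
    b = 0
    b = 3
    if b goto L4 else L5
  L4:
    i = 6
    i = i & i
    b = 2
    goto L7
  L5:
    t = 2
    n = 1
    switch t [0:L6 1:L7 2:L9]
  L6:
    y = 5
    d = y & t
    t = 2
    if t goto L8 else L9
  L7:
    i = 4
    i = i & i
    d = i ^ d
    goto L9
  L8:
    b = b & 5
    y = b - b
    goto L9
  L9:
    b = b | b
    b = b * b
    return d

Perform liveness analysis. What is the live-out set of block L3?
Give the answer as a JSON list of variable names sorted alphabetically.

def/use:
  L0 def {b,d} use ∅
  L1 def {b} use {d}
  L2 def {t} use {b}
  L3 def {b} use ∅
  L4 def {b,i} use ∅
  L5 def {n,t} use ∅
  L6 def {d,t,y} use {t}
  L7 def {d,i} use {d}
  L8 def {b,y} use {b}
  L9 def {b} use {b,d}

Backward fixpoint:
  L0 li=∅ lo={b,d}
  L1 li={d} lo={d}
  L2 li={b,d} lo={b,d}
  L3 li={d} lo={b,d}
  L4 li={d} lo={b,d}
  L5 li={b,d} lo={b,d,t}
  L6 li={b,t} lo={b,d}
  L7 li={b,d} lo={b,d}
  L8 li={b,d} lo={b,d}
  L9 li={b,d} lo=∅

live-out(L3) = ["b", "d"]

Answer: ["b", "d"]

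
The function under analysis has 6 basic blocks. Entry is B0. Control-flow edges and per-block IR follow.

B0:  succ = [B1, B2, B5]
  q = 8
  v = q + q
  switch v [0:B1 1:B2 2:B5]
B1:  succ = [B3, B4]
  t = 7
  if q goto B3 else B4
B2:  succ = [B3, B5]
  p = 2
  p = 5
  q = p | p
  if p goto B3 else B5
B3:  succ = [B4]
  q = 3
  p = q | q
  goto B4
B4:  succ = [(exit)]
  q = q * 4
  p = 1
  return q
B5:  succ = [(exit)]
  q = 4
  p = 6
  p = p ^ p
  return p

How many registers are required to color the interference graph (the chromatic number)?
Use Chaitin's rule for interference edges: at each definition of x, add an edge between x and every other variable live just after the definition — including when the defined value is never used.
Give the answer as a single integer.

Per-block:
  B0: def={q,v} ue=∅
  B1: def={t} ue={q}
  B2: def={p,q} ue=∅
  B3: def={p,q} ue=∅
  B4: def={p,q} ue={q}
  B5: def={p,q} ue=∅

Liveness:
  B0: in=∅ out={q}
  B1: in={q} out={q}
  B2: in=∅ out=∅
  B3: in=∅ out={q}
  B4: in={q} out=∅
  B5: in=∅ out=∅

Interfere edges:
  p↔{q}
  q↔{p,t,v}
  t↔{q}
  v↔{q}

Chromatic number:
  clique {p,q} ⇒ need ≥ 2
  assign p→c1 q→c0 t→c1 v→c1 — no edge inside a register ⇒ χ ≤ 2
  χ = 2

Answer: 2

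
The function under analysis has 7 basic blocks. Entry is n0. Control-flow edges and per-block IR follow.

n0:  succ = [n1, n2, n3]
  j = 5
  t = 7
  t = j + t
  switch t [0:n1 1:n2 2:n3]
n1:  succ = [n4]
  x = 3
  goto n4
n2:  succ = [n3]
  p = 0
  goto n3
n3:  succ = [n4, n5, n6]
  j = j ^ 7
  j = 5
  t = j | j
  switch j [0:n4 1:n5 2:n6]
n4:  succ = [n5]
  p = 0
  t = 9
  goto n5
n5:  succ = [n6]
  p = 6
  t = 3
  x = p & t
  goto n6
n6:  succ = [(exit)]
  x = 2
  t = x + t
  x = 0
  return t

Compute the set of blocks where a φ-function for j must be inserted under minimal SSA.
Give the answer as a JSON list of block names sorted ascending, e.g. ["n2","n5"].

idom tree: n1←n0 n2←n0 n3←n0 n4←n0 n5←n0 n6←n0
Dom at joins:
  n3: preds {n0,n2}: {n0} ∩ {n0,n2} = {n0}; idom=n0
  n4: preds {n1,n3}: {n0,n1} ∩ {n0,n3} = {n0}; idom=n0
  n5: preds {n3,n4}: {n0,n3} ∩ {n0,n4} = {n0}; idom=n0
  n6: preds {n3,n5}: {n0,n3} ∩ {n0,n5} = {n0}; idom=n0

DF walk-up:
  join n3 pred n0: · stop@n0
  join n3 pred n2: n2 stop@n0
  join n4 pred n1: n1 stop@n0
  join n4 pred n3: n3 stop@n0
  join n5 pred n3: n3 stop@n0
  join n5 pred n4: n4 stop@n0
  join n6 pred n3: n3 stop@n0
  join n6 pred n5: n5 stop@n0
  DF(n0)=∅
  DF(n1)={n4}
  DF(n2)={n3}
  DF(n3)={n4,n5,n6}
  DF(n4)={n5}
  DF(n5)={n6}
  DF(n6)=∅

φ for j: defs {n0,n3}
  DF⁺ = {n4,n5,n6}

Answer: ["n4", "n5", "n6"]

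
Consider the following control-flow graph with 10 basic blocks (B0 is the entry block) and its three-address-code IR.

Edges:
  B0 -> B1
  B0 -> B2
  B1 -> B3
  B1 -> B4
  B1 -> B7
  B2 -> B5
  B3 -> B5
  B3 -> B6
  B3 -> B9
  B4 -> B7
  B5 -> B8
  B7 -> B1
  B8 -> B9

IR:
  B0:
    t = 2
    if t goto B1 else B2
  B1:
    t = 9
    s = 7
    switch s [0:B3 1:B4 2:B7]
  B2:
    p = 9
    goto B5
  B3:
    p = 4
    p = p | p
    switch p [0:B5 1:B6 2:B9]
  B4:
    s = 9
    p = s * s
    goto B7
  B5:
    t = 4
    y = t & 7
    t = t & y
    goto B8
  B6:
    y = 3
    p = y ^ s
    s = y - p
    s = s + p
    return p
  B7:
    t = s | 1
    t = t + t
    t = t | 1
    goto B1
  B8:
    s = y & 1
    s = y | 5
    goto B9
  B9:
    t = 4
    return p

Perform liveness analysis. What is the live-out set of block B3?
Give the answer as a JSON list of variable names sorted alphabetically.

def/use:
  B0: def={t} ue=∅
  B1: def={s,t} ue=∅
  B2: def={p} ue=∅
  B3: def={p} ue=∅
  B4: def={p,s} ue=∅
  B5: def={t,y} ue=∅
  B6: def={p,s,y} ue={s}
  B7: def={t} ue={s}
  B8: def={s} ue={y}
  B9: def={t} ue={p}

Liveness:
  B0 li=∅ lo=∅
  B1 li=∅ lo={s}
  B2 li=∅ lo={p}
  B3 li={s} lo={p,s}
  B4 li=∅ lo={s}
  B5 li={p} lo={p,y}
  B6 li={s} lo=∅
  B7 li={s} lo=∅
  B8 li={p,y} lo={p}
  B9 li={p} lo=∅

live-out(B3) = ["p", "s"]

Answer: ["p", "s"]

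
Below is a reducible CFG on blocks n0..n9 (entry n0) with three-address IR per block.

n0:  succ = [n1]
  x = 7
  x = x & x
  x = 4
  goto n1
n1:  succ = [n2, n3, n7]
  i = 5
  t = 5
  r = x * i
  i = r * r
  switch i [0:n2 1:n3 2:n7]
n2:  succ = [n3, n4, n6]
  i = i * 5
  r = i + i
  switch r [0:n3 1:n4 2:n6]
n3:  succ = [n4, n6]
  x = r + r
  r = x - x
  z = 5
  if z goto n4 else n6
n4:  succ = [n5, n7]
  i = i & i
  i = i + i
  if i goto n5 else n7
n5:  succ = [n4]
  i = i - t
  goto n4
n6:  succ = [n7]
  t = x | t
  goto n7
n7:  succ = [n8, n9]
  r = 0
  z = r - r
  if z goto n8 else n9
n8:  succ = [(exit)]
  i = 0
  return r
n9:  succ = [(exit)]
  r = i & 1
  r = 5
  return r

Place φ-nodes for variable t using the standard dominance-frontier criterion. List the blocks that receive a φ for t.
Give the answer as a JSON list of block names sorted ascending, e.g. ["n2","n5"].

Answer: ["n7"]

Analysis:
idom tree: n1←n0 n2←n1 n3←n1 n4←n1 n5←n4 n6←n1 n7←n1 n8←n7 n9←n7
Join-block Dom:
  n3: preds {n1,n2}: {n0,n1} ∩ {n0,n1,n2} = {n0,n1}; idom=n1
  n4: preds {n2,n3,n5}: {n0,n1,n2} ∩ {n0,n1,n3} ∩ {n0,n1,n4,n5} = {n0,n1}; idom=n1
  n6: preds {n2,n3}: {n0,n1,n2} ∩ {n0,n1,n3} = {n0,n1}; idom=n1
  n7: preds {n1,n4,n6}: {n0,n1} ∩ {n0,n1,n4} ∩ {n0,n1,n6} = {n0,n1}; idom=n1

DF walk-up:
  join n3 pred n1: · stop@n1
  join n3 pred n2: n2 stop@n1
  join n4 pred n2: n2 stop@n1
  join n4 pred n3: n3 stop@n1
  join n4 pred n5: n5→n4 stop@n1
  join n6 pred n2: n2 stop@n1
  join n6 pred n3: n3 stop@n1
  join n7 pred n1: · stop@n1
  join n7 pred n4: n4 stop@n1
  join n7 pred n6: n6 stop@n1
  DF(n0)=∅
  DF(n1)=∅
  DF(n2)={n3,n4,n6}
  DF(n3)={n4,n6}
  DF(n4)={n4,n7}
  DF(n5)={n4}
  DF(n6)={n7}
  DF(n7)=∅
  DF(n8)=∅
  DF(n9)=∅

φ for t: defs {n1,n6}
  DF⁺ = {n7}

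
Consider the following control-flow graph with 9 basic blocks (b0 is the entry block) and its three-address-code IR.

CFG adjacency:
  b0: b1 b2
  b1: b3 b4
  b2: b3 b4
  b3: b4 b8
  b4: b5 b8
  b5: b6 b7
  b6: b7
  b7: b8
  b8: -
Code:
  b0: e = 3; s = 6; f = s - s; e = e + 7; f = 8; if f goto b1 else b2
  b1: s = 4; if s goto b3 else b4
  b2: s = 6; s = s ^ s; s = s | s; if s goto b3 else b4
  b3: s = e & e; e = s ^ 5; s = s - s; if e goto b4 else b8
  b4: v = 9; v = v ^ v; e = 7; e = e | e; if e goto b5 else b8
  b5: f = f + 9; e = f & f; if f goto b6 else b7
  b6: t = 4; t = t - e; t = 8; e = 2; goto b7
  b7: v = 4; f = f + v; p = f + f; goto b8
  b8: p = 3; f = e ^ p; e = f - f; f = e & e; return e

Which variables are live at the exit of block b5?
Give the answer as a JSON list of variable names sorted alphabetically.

Answer: ["e", "f"]

Analysis:
def/use:
  b0 def {e,f,s} use ∅
  b1 def {s} use ∅
  b2 def {s} use ∅
  b3 def {e,s} use {e}
  b4 def {e,v} use ∅
  b5 def {e,f} use {f}
  b6 def {e,t} use {e}
  b7 def {f,p,v} use {f}
  b8 def {e,f,p} use {e}

Live sets:
  b0 li=∅ lo={e,f}
  b1 li={e,f} lo={e,f}
  b2 li={e,f} lo={e,f}
  b3 li={e,f} lo={e,f}
  b4 li={f} lo={e,f}
  b5 li={f} lo={e,f}
  b6 li={e,f} lo={e,f}
  b7 li={e,f} lo={e}
  b8 li={e} lo=∅

live-out(b5) = ["e", "f"]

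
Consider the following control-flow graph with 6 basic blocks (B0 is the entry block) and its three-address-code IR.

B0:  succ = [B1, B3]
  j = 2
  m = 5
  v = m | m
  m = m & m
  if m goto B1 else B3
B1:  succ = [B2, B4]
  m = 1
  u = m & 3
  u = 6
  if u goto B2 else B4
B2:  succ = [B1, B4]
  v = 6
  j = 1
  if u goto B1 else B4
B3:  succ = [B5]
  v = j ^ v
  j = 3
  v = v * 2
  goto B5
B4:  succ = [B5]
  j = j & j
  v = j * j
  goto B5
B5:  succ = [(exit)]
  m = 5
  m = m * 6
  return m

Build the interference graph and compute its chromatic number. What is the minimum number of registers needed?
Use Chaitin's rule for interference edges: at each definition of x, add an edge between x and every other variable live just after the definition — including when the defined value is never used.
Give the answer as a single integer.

Answer: 3

Derivation:
Block summaries:
  B0: def={j,m,v} ue=∅
  B1: def={m,u} ue=∅
  B2: def={j,v} ue={u}
  B3: def={j,v} ue={j,v}
  B4: def={j,v} ue={j}
  B5: def={m} ue=∅

Liveness:
  B0 li=∅ lo={j,v}
  B1 li={j} lo={j,u}
  B2 li={u} lo={j}
  B3 li={j,v} lo=∅
  B4 li={j} lo=∅
  B5 li=∅ lo=∅

Conflict graph:
  j — {m,u,v}
  m — {j,v}
  u — {j,v}
  v — {j,m,u}

Colouring:
  {j,m,v} pairwise interfere (3-clique) ⇒ χ ≥ 3
  3-colouring: R0={j}  R1={v}  R2={m,u}
  χ = 3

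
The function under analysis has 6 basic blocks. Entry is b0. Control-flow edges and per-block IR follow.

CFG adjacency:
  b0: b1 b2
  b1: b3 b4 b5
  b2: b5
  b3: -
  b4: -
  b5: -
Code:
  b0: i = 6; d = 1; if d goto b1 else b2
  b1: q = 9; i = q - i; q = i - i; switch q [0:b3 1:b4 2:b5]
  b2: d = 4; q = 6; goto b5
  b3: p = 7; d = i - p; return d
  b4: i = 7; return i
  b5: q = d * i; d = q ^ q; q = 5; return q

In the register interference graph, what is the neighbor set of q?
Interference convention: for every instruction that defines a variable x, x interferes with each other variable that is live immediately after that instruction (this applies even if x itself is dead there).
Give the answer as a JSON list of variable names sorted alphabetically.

Answer: ["d", "i"]

Analysis:
Block summaries:
  b0: def={d,i} ue=∅
  b1: def={i,q} ue={i}
  b2: def={d,q} ue=∅
  b3: def={d,p} ue={i}
  b4: def={i} ue=∅
  b5: def={d,q} ue={d,i}

Backward fixpoint:
  live b0: ∅→{d,i}
  live b1: {d,i}→{d,i}
  live b2: {i}→{d,i}
  live b3: {i}→∅
  live b4: ∅→∅
  live b5: {d,i}→∅

Conflict graph:
  d↔{i,q}
  i↔{d,p,q}
  p↔{i}
  q↔{d,i}

N(q) = ["d", "i"]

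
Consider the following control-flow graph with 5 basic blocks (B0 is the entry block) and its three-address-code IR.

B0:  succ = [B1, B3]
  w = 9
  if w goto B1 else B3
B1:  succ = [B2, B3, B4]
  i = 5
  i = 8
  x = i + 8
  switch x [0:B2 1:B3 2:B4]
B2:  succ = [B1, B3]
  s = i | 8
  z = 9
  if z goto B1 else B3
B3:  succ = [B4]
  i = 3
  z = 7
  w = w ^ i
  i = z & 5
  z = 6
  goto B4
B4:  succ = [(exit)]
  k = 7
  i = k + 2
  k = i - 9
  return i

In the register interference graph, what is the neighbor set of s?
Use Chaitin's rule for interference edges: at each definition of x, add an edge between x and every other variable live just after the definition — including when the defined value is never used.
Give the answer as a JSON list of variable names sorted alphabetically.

Block summaries:
  B0: {w} / ∅
  B1: {i,x} / ∅
  B2: {s,z} / {i}
  B3: {i,w,z} / {w}
  B4: {i,k} / ∅

Live sets:
  B0: in=∅ out={w}
  B1: in={w} out={i,w}
  B2: in={i,w} out={w}
  B3: in={w} out=∅
  B4: in=∅ out=∅

Conflict graph:
  i — {k,w,x,z}
  k — {i}
  s — {w}
  w — {i,s,x,z}
  x — {i,w}
  z — {i,w}

N(s) = ["w"]

Answer: ["w"]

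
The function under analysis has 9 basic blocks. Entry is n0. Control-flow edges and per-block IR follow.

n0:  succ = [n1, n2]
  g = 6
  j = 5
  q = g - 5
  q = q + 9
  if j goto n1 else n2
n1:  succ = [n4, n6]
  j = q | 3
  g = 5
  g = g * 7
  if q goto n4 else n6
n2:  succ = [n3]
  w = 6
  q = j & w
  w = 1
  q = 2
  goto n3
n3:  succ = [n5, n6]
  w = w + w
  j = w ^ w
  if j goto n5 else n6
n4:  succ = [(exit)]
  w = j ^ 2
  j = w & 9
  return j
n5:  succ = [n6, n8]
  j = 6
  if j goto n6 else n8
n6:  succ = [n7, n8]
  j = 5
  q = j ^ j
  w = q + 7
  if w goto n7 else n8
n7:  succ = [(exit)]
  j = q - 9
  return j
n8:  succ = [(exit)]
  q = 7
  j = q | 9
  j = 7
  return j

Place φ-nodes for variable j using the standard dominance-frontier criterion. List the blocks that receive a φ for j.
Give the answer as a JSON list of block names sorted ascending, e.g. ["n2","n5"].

idom tree: n1←n0 n2←n0 n3←n2 n4←n1 n5←n3 n6←n0 n7←n6 n8←n0
Dom∩ at merges:
  n6: preds {n1,n3,n5}: {n0,n1} ∩ {n0,n2,n3} ∩ {n0,n2,n3,n5} = {n0}; idom=n0
  n8: preds {n5,n6}: {n0,n2,n3,n5} ∩ {n0,n6} = {n0}; idom=n0

DF walk-up:
  join n6 pred n1: n1 stop@n0
  join n6 pred n3: n3→n2 stop@n0
  join n6 pred n5: n5→n3→n2 stop@n0
  join n8 pred n5: n5→n3→n2 stop@n0
  join n8 pred n6: n6 stop@n0
  n0 → ∅
  n1 → {n6}
  n2 → {n6,n8}
  n3 → {n6,n8}
  n4 → ∅
  n5 → {n6,n8}
  n6 → {n8}
  n7 → ∅
  n8 → ∅

φ for j: defs {n0,n1,n3,n4,n5,n6,n7,n8}
  DF⁺ = {n6,n8}

Answer: ["n6", "n8"]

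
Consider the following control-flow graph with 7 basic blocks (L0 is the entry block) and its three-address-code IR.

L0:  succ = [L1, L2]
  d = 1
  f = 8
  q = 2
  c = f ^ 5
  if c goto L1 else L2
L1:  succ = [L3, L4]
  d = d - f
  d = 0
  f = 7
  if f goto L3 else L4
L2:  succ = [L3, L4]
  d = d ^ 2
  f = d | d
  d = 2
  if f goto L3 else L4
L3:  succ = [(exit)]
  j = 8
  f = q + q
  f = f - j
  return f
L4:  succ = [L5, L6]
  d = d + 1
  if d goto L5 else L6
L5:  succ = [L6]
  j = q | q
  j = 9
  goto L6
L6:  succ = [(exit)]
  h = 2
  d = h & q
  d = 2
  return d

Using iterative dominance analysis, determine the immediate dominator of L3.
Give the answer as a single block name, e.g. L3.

Answer: L0

Derivation:
idom tree: L1←L0 L2←L0 L3←L0 L4←L0 L5←L4 L6←L4
Join-block Dom:
  L3: preds {L1,L2}: {L0,L1} ∩ {L0,L2} = {L0}; idom=L0
  L4: preds {L1,L2}: {L0,L1} ∩ {L0,L2} = {L0}; idom=L0
  L6: preds {L4,L5}: {L0,L4} ∩ {L0,L4,L5} = {L0,L4}; idom=L4

idom(L3) = L0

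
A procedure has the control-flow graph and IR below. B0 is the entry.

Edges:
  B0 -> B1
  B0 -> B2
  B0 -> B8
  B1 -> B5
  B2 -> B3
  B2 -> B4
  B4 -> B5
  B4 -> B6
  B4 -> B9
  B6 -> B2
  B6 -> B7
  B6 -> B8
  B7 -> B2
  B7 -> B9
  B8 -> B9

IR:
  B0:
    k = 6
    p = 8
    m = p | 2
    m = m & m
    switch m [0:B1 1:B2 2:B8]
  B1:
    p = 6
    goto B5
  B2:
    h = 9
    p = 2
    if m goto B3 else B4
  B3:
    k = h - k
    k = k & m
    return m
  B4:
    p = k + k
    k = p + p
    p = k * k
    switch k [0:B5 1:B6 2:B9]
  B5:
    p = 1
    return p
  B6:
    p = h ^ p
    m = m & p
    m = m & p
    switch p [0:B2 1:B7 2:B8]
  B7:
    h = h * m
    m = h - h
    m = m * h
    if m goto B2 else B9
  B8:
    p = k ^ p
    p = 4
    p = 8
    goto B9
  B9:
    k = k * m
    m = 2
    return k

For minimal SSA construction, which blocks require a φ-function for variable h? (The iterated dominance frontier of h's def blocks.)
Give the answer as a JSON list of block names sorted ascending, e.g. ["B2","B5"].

idom tree: B1←B0 B2←B0 B3←B2 B4←B2 B5←B0 B6←B4 B7←B6 B8←B0 B9←B0
Join-block Dom:
  B2: preds {B0,B6,B7}: {B0} ∩ {B0,B2,B4,B6} ∩ {B0,B2,B4,B6,B7} = {B0}; idom=B0
  B5: preds {B1,B4}: {B0,B1} ∩ {B0,B2,B4} = {B0}; idom=B0
  B8: preds {B0,B6}: {B0} ∩ {B0,B2,B4,B6} = {B0}; idom=B0
  B9: preds {B4,B7,B8}: {B0,B2,B4} ∩ {B0,B2,B4,B6,B7} ∩ {B0,B8} = {B0}; idom=B0

DF walk-up:
  join B2 pred B0: · stop@B0
  join B2 pred B6: B6→B4→B2 stop@B0
  join B2 pred B7: B7→B6→B4→B2 stop@B0
  join B5 pred B1: B1 stop@B0
  join B5 pred B4: B4→B2 stop@B0
  join B8 pred B0: · stop@B0
  join B8 pred B6: B6→B4→B2 stop@B0
  join B9 pred B4: B4→B2 stop@B0
  join B9 pred B7: B7→B6→B4→B2 stop@B0
  join B9 pred B8: B8 stop@B0
  DF(B0)=∅
  DF(B1)={B5}
  DF(B2)={B2,B5,B8,B9}
  DF(B3)=∅
  DF(B4)={B2,B5,B8,B9}
  DF(B5)=∅
  DF(B6)={B2,B8,B9}
  DF(B7)={B2,B9}
  DF(B8)={B9}
  DF(B9)=∅

φ for h: defs {B2,B7}
  DF⁺ = {B2,B5,B8,B9}

Answer: ["B2", "B5", "B8", "B9"]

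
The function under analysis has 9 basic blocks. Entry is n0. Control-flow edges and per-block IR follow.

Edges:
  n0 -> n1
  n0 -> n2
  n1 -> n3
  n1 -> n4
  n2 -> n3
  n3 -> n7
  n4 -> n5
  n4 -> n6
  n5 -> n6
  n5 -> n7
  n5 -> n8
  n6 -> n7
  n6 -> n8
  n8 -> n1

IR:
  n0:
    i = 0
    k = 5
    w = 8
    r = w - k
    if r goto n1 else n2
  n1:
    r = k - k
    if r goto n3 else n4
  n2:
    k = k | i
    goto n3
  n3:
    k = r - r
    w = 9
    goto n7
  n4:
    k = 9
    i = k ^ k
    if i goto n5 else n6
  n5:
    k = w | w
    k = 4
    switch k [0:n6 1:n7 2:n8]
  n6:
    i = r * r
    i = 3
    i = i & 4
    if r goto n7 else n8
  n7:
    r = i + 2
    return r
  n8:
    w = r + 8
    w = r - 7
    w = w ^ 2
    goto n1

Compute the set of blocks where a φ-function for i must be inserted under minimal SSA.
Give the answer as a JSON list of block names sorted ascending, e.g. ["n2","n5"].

idom tree: n1←n0 n2←n0 n3←n0 n4←n1 n5←n4 n6←n4 n7←n0 n8←n4
Dom at joins:
  n1: preds {n0,n8}: {n0} ∩ {n0,n1,n4,n8} = {n0}; idom=n0
  n3: preds {n1,n2}: {n0,n1} ∩ {n0,n2} = {n0}; idom=n0
  n6: preds {n4,n5}: {n0,n1,n4} ∩ {n0,n1,n4,n5} = {n0,n1,n4}; idom=n4
  n7: preds {n3,n5,n6}: {n0,n3} ∩ {n0,n1,n4,n5} ∩ {n0,n1,n4,n6} = {n0}; idom=n0
  n8: preds {n5,n6}: {n0,n1,n4,n5} ∩ {n0,n1,n4,n6} = {n0,n1,n4}; idom=n4

DF derivation:
  n1←n0: walk · to n0
  n1←n8: walk n8→n4→n1 to n0
  n3←n1: walk n1 to n0
  n3←n2: walk n2 to n0
  n6←n4: walk · to n4
  n6←n5: walk n5 to n4
  n7←n3: walk n3 to n0
  n7←n5: walk n5→n4→n1 to n0
  n7←n6: walk n6→n4→n1 to n0
  n8←n5: walk n5 to n4
  n8←n6: walk n6 to n4
  DF(n0)=∅
  DF(n1)={n1,n3,n7}
  DF(n2)={n3}
  DF(n3)={n7}
  DF(n4)={n1,n7}
  DF(n5)={n6,n7,n8}
  DF(n6)={n7,n8}
  DF(n7)=∅
  DF(n8)={n1}

φ for i: defs {n0,n4,n6}
  DF⁺ = {n1,n3,n7,n8}

Answer: ["n1", "n3", "n7", "n8"]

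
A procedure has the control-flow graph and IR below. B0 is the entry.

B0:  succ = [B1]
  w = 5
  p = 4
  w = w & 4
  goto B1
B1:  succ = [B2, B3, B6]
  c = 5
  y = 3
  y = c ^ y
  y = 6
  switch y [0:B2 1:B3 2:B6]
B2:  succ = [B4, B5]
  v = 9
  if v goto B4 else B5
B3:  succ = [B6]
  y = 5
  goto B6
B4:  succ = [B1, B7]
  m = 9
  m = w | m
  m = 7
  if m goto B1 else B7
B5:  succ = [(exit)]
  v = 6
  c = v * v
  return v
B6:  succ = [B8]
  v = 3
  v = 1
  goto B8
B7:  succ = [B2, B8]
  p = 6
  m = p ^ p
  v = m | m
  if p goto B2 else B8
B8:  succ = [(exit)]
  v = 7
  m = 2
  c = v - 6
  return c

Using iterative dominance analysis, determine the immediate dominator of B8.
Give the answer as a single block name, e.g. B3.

Answer: B1

Analysis:
idom tree: B1←B0 B2←B1 B3←B1 B4←B2 B5←B2 B6←B1 B7←B4 B8←B1
Join-block Dom:
  B1: preds {B0,B4}: {B0} ∩ {B0,B1,B2,B4} = {B0}; idom=B0
  B2: preds {B1,B7}: {B0,B1} ∩ {B0,B1,B2,B4,B7} = {B0,B1}; idom=B1
  B6: preds {B1,B3}: {B0,B1} ∩ {B0,B1,B3} = {B0,B1}; idom=B1
  B8: preds {B6,B7}: {B0,B1,B6} ∩ {B0,B1,B2,B4,B7} = {B0,B1}; idom=B1

idom(B8) = B1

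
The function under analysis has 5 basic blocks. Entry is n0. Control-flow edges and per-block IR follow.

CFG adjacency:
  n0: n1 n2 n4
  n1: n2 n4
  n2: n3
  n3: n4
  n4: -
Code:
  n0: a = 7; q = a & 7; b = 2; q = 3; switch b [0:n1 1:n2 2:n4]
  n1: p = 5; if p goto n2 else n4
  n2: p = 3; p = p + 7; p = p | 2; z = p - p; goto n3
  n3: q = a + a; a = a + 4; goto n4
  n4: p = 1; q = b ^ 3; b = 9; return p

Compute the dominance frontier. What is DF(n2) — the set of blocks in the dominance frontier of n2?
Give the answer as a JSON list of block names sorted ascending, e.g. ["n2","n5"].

idom tree: n1←n0 n2←n0 n3←n2 n4←n0
Dom∩ at merges:
  n2: preds {n0,n1}: {n0} ∩ {n0,n1} = {n0}; idom=n0
  n4: preds {n0,n1,n3}: {n0} ∩ {n0,n1} ∩ {n0,n2,n3} = {n0}; idom=n0

DF walk-up:
  n2←n0: walk · to n0
  n2←n1: walk n1 to n0
  n4←n0: walk · to n0
  n4←n1: walk n1 to n0
  n4←n3: walk n3→n2 to n0
  n0 → ∅
  n1 → {n2,n4}
  n2 → {n4}
  n3 → {n4}
  n4 → ∅

DF(n2) = ["n4"]

Answer: ["n4"]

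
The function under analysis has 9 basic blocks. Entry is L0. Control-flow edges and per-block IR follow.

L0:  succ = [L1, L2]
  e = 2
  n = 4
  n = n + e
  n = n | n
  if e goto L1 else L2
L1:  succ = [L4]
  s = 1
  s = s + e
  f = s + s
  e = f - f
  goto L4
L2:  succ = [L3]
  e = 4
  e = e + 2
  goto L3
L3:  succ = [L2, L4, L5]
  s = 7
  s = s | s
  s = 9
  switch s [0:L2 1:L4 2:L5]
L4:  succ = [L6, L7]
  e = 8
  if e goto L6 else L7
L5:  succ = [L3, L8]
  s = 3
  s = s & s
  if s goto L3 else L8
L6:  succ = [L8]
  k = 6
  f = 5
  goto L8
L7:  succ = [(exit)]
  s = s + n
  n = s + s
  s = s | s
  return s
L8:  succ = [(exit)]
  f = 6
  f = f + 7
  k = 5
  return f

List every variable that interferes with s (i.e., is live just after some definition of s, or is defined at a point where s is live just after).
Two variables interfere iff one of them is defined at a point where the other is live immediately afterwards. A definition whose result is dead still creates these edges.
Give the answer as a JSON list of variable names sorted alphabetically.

Answer: ["e", "f", "n"]

Analysis:
Per-block:
  L0: {e,n} / ∅
  L1: {e,f,s} / {e}
  L2: {e} / ∅
  L3: {s} / ∅
  L4: {e} / ∅
  L5: {s} / ∅
  L6: {f,k} / ∅
  L7: {n,s} / {n,s}
  L8: {f,k} / ∅

Liveness:
  L0: in=∅ out={e,n}
  L1: in={e,n} out={n,s}
  L2: in={n} out={n}
  L3: in={n} out={n,s}
  L4: in={n,s} out={n,s}
  L5: in={n} out={n}
  L6: in=∅ out=∅
  L7: in={n,s} out=∅
  L8: in=∅ out=∅

Interfere edges:
  e: {n,s}
  f: {k,n,s}
  k: {f}
  n: {e,f,s}
  s: {e,f,n}

N(s) = ["e", "f", "n"]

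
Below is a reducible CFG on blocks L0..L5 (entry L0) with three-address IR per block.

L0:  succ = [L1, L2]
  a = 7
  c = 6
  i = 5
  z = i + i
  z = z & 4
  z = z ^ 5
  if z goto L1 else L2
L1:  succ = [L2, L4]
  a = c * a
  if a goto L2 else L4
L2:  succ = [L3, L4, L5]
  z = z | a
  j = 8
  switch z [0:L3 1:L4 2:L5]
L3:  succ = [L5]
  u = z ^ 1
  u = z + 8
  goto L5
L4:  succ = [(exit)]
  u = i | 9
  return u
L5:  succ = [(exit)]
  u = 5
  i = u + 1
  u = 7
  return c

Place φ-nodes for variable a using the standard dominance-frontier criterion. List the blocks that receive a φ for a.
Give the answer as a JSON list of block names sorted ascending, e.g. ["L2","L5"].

Answer: ["L2", "L4"]

Analysis:
idom tree: L1←L0 L2←L0 L3←L2 L4←L0 L5←L2
Dom at joins:
  L2: preds {L0,L1}: {L0} ∩ {L0,L1} = {L0}; idom=L0
  L4: preds {L1,L2}: {L0,L1} ∩ {L0,L2} = {L0}; idom=L0
  L5: preds {L2,L3}: {L0,L2} ∩ {L0,L2,L3} = {L0,L2}; idom=L2

DF derivation:
  L2←L0: walk · to L0
  L2←L1: walk L1 to L0
  L4←L1: walk L1 to L0
  L4←L2: walk L2 to L0
  L5←L2: walk · to L2
  L5←L3: walk L3 to L2
  DF(L0)=∅
  DF(L1)={L2,L4}
  DF(L2)={L4}
  DF(L3)={L5}
  DF(L4)=∅
  DF(L5)=∅

φ for a: defs {L0,L1}
  DF⁺ = {L2,L4}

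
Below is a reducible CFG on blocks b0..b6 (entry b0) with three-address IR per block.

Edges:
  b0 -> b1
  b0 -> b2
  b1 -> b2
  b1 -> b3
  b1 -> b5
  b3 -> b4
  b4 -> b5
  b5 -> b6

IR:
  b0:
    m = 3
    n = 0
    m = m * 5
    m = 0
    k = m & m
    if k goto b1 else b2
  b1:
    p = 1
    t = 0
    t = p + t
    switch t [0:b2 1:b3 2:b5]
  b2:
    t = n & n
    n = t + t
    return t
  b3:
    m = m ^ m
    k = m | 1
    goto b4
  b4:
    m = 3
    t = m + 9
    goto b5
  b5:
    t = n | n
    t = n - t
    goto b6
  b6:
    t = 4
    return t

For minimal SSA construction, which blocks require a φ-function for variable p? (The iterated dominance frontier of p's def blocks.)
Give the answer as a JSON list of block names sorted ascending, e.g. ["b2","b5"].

idom tree: b1←b0 b2←b0 b3←b1 b4←b3 b5←b1 b6←b5
Join-block Dom:
  b2: preds {b0,b1}: {b0} ∩ {b0,b1} = {b0}; idom=b0
  b5: preds {b1,b4}: {b0,b1} ∩ {b0,b1,b3,b4} = {b0,b1}; idom=b1

DF derivation:
  b2←b0: walk · to b0
  b2←b1: walk b1 to b0
  b5←b1: walk · to b1
  b5←b4: walk b4→b3 to b1
  DF(b0)=∅
  DF(b1)={b2}
  DF(b2)=∅
  DF(b3)={b5}
  DF(b4)={b5}
  DF(b5)=∅
  DF(b6)=∅

φ for p: defs {b1}
  DF⁺ = {b2}

Answer: ["b2"]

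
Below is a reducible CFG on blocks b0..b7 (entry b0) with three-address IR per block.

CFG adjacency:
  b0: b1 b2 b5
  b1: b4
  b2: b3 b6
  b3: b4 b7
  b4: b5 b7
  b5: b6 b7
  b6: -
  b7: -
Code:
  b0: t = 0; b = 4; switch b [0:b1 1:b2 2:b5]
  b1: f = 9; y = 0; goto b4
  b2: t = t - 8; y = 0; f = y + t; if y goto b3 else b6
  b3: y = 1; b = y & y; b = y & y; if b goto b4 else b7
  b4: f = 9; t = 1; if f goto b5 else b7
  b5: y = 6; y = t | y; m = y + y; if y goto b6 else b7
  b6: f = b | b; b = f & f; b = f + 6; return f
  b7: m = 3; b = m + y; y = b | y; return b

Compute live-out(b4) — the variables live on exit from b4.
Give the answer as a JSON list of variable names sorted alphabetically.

Block summaries:
  b0: {b,t} / ∅
  b1: {f,y} / ∅
  b2: {f,t,y} / {t}
  b3: {b,y} / ∅
  b4: {f,t} / ∅
  b5: {m,y} / {t}
  b6: {b,f} / {b}
  b7: {b,m,y} / {y}

Live sets:
  live b0: ∅→{b,t}
  live b1: {b}→{b,y}
  live b2: {b,t}→{b}
  live b3: ∅→{b,y}
  live b4: {b,y}→{b,t,y}
  live b5: {b,t}→{b,y}
  live b6: {b}→∅
  live b7: {y}→∅

live-out(b4) = ["b", "t", "y"]

Answer: ["b", "t", "y"]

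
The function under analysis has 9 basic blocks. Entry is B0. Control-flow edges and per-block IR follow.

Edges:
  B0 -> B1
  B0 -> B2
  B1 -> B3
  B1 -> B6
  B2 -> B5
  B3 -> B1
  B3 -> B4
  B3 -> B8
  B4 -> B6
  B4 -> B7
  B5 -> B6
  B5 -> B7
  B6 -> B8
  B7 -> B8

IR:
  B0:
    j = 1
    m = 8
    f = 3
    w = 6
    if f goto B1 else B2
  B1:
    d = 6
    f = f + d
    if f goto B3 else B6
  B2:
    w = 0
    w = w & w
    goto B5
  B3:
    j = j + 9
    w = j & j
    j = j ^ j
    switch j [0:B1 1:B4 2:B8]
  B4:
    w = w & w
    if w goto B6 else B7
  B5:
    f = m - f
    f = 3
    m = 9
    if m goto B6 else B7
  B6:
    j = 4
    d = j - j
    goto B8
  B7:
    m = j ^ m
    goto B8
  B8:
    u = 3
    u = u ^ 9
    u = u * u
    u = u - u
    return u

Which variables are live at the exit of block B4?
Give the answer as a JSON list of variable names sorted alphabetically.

Answer: ["j", "m"]

Working:
Per-block:
  B0: {f,j,m,w} / ∅
  B1: {d,f} / {f}
  B2: {w} / ∅
  B3: {j,w} / {j}
  B4: {w} / {w}
  B5: {f,m} / {f,m}
  B6: {d,j} / ∅
  B7: {m} / {j,m}
  B8: {u} / ∅

Live sets:
  live B0: ∅→{f,j,m}
  live B1: {f,j,m}→{f,j,m}
  live B2: {f,j,m}→{f,j,m}
  live B3: {f,j,m}→{f,j,m,w}
  live B4: {j,m,w}→{j,m}
  live B5: {f,j,m}→{j,m}
  live B6: ∅→∅
  live B7: {j,m}→∅
  live B8: ∅→∅

live-out(B4) = ["j", "m"]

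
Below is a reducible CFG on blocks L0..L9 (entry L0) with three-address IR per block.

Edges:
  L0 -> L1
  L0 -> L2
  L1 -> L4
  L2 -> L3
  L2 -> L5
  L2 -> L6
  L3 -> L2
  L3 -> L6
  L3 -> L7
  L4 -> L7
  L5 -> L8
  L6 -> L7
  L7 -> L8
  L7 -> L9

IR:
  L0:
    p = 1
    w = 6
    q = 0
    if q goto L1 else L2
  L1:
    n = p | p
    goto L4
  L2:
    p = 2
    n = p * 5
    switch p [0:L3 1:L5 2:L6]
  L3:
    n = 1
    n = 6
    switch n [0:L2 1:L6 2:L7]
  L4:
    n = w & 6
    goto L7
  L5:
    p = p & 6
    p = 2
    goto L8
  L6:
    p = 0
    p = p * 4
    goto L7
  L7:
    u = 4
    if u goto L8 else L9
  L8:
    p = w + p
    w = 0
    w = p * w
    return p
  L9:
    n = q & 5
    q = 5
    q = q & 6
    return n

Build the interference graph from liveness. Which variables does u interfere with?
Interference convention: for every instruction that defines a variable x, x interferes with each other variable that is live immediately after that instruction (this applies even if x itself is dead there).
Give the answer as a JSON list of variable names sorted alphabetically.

Answer: ["p", "q", "w"]

Analysis:
Block summaries:
  L0: def={p,q,w} ue=∅
  L1: def={n} ue={p}
  L2: def={n,p} ue=∅
  L3: def={n} ue=∅
  L4: def={n} ue={w}
  L5: def={p} ue={p}
  L6: def={p} ue=∅
  L7: def={u} ue=∅
  L8: def={p,w} ue={p,w}
  L9: def={n,q} ue={q}

Backward fixpoint:
  L0 li=∅ lo={p,q,w}
  L1 li={p,q,w} lo={p,q,w}
  L2 li={q,w} lo={p,q,w}
  L3 li={p,q,w} lo={p,q,w}
  L4 li={p,q,w} lo={p,q,w}
  L5 li={p,w} lo={p,w}
  L6 li={q,w} lo={p,q,w}
  L7 li={p,q,w} lo={p,q,w}
  L8 li={p,w} lo=∅
  L9 li={q} lo=∅

Interference:
  n↔{p,q,w}
  p↔{n,q,u,w}
  q↔{n,p,u,w}
  u↔{p,q,w}
  w↔{n,p,q,u}

N(u) = ["p", "q", "w"]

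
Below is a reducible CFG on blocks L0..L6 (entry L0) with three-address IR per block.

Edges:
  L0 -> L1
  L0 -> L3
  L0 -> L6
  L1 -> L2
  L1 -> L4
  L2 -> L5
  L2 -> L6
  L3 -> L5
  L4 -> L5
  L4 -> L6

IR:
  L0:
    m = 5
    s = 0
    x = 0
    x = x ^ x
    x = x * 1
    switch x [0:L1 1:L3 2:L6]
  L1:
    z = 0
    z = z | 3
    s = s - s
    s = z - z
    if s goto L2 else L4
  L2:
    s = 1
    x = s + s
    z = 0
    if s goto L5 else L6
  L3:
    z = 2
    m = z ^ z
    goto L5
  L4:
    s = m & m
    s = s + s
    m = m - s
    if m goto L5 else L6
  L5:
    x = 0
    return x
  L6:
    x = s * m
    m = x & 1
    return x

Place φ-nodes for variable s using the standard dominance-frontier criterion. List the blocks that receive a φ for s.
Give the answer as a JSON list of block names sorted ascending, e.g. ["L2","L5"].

Answer: ["L5", "L6"]

Working:
idom tree: L1←L0 L2←L1 L3←L0 L4←L1 L5←L0 L6←L0
Dom∩ at merges:
  L5: preds {L2,L3,L4}: {L0,L1,L2} ∩ {L0,L3} ∩ {L0,L1,L4} = {L0}; idom=L0
  L6: preds {L0,L2,L4}: {L0} ∩ {L0,L1,L2} ∩ {L0,L1,L4} = {L0}; idom=L0

DF walk-up:
  join L5 pred L2: L2→L1 stop@L0
  join L5 pred L3: L3 stop@L0
  join L5 pred L4: L4→L1 stop@L0
  join L6 pred L0: · stop@L0
  join L6 pred L2: L2→L1 stop@L0
  join L6 pred L4: L4→L1 stop@L0
  DF(L0)=∅
  DF(L1)={L5,L6}
  DF(L2)={L5,L6}
  DF(L3)={L5}
  DF(L4)={L5,L6}
  DF(L5)=∅
  DF(L6)=∅

φ for s: defs {L0,L1,L2,L4}
  DF⁺ = {L5,L6}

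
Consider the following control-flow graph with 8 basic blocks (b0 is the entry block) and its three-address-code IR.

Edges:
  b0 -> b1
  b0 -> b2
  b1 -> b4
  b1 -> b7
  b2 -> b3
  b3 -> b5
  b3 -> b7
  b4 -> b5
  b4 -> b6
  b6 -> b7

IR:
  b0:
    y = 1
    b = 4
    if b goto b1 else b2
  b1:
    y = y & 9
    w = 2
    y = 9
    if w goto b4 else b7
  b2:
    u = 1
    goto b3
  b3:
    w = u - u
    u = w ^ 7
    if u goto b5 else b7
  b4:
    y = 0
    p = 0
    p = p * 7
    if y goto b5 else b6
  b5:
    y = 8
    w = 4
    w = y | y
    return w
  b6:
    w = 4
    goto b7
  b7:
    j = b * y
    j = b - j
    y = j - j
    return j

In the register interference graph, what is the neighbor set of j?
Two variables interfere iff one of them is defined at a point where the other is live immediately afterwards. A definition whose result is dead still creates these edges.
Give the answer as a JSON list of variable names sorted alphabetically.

Answer: ["b", "y"]

Analysis:
Block summaries:
  b0: {b,y} / ∅
  b1: {w,y} / {y}
  b2: {u} / ∅
  b3: {u,w} / {u}
  b4: {p,y} / ∅
  b5: {w,y} / ∅
  b6: {w} / ∅
  b7: {j,y} / {b,y}

Live sets:
  b0 li=∅ lo={b,y}
  b1 li={b,y} lo={b,y}
  b2 li={b,y} lo={b,u,y}
  b3 li={b,u,y} lo={b,y}
  b4 li={b} lo={b,y}
  b5 li=∅ lo=∅
  b6 li={b,y} lo={b,y}
  b7 li={b,y} lo=∅

Interfere edges:
  b — {j,p,u,w,y}
  j — {b,y}
  p — {b,y}
  u — {b,y}
  w — {b,y}
  y — {b,j,p,u,w}

N(j) = ["b", "y"]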